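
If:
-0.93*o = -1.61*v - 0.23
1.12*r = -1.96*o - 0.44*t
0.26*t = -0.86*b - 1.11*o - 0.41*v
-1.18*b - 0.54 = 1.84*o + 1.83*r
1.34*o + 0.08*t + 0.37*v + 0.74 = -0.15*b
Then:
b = 0.29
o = -0.59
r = 0.11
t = 2.34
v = -0.48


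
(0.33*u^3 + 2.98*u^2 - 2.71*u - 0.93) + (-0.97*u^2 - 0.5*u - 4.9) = 0.33*u^3 + 2.01*u^2 - 3.21*u - 5.83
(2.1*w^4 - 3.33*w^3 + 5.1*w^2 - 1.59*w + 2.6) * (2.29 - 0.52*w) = -1.092*w^5 + 6.5406*w^4 - 10.2777*w^3 + 12.5058*w^2 - 4.9931*w + 5.954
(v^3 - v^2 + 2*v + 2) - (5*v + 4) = v^3 - v^2 - 3*v - 2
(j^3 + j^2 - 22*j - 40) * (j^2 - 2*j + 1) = j^5 - j^4 - 23*j^3 + 5*j^2 + 58*j - 40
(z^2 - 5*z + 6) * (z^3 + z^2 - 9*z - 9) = z^5 - 4*z^4 - 8*z^3 + 42*z^2 - 9*z - 54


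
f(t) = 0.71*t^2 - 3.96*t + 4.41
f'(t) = 1.42*t - 3.96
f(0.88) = 1.48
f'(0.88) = -2.71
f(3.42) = -0.83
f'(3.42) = 0.90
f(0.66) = 2.11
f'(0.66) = -3.02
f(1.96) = -0.62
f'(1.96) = -1.18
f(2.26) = -0.91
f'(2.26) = -0.75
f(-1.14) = 9.85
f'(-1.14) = -5.58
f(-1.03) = 9.24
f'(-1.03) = -5.42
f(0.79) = 1.72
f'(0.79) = -2.84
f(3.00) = -1.08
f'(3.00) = 0.30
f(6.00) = 6.21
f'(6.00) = 4.56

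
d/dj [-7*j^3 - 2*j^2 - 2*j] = -21*j^2 - 4*j - 2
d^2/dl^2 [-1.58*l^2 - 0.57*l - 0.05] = -3.16000000000000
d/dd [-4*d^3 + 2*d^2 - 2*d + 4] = -12*d^2 + 4*d - 2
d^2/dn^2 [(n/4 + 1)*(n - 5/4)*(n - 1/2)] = 3*n/2 + 9/8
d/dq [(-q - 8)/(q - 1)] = 9/(q - 1)^2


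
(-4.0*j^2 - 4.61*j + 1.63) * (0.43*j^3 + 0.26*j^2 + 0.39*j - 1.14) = -1.72*j^5 - 3.0223*j^4 - 2.0577*j^3 + 3.1859*j^2 + 5.8911*j - 1.8582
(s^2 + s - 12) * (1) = s^2 + s - 12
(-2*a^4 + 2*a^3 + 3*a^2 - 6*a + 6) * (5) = -10*a^4 + 10*a^3 + 15*a^2 - 30*a + 30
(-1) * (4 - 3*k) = 3*k - 4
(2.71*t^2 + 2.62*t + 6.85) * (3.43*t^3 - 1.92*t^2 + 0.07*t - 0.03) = 9.2953*t^5 + 3.7834*t^4 + 18.6548*t^3 - 13.0499*t^2 + 0.4009*t - 0.2055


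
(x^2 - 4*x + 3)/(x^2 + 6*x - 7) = (x - 3)/(x + 7)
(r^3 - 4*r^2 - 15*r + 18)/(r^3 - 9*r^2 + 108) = (r - 1)/(r - 6)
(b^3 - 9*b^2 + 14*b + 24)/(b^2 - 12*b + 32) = (b^2 - 5*b - 6)/(b - 8)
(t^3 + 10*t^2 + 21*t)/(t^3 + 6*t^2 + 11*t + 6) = t*(t + 7)/(t^2 + 3*t + 2)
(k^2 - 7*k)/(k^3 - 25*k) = (k - 7)/(k^2 - 25)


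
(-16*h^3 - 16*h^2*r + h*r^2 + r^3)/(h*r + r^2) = -16*h^2/r + r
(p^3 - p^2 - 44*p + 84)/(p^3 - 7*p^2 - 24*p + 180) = (p^2 + 5*p - 14)/(p^2 - p - 30)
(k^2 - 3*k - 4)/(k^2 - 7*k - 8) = (k - 4)/(k - 8)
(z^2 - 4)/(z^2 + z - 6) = (z + 2)/(z + 3)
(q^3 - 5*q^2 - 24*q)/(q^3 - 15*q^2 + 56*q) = (q + 3)/(q - 7)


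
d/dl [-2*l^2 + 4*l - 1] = 4 - 4*l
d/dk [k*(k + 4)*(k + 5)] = 3*k^2 + 18*k + 20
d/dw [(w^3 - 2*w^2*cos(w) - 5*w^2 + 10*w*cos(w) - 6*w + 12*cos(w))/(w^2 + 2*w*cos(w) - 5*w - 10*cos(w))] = (4*w^4*sin(w) + w^4 - 40*w^3*sin(w) + 4*w^3*cos(w) - 10*w^3 + 76*w^2*sin(w) - 4*w^2*cos(w)^2 - 40*w^2*cos(w) + 31*w^2 + 120*w*sin(w) + 40*w*cos(w)^2 + 76*w*cos(w) - 124*cos(w)^2 + 120*cos(w))/((w - 5)^2*(w + 2*cos(w))^2)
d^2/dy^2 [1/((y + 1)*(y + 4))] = 2*((y + 1)^2 + (y + 1)*(y + 4) + (y + 4)^2)/((y + 1)^3*(y + 4)^3)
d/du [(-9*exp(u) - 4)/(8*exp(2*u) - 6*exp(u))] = 2*(9*exp(2*u) + 8*exp(u) - 3)*exp(-u)/(16*exp(2*u) - 24*exp(u) + 9)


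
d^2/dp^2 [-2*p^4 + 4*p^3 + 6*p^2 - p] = -24*p^2 + 24*p + 12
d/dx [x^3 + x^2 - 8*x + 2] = 3*x^2 + 2*x - 8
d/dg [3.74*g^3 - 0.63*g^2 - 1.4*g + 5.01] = 11.22*g^2 - 1.26*g - 1.4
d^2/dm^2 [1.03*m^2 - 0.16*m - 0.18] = 2.06000000000000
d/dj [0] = 0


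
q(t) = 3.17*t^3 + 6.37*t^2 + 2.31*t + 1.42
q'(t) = 9.51*t^2 + 12.74*t + 2.31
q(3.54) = 230.05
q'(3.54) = 166.59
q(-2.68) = -20.04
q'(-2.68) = 36.47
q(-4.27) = -139.10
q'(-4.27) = 121.31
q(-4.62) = -185.89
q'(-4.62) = 146.44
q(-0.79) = 2.01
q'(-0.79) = -1.82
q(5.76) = 831.86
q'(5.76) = 391.21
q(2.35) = 83.17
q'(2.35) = 84.77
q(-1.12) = 2.37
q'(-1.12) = -0.03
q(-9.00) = -1814.33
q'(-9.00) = 657.96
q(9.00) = 2849.11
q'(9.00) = 887.28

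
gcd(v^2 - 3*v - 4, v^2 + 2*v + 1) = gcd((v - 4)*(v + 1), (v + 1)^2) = v + 1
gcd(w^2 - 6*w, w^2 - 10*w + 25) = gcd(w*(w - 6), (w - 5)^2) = 1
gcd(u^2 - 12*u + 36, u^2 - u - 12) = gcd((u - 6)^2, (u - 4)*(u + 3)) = 1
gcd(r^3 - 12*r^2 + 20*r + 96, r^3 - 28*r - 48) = r^2 - 4*r - 12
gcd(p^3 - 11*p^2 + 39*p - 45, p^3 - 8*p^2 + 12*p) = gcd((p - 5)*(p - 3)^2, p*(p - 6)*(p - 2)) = 1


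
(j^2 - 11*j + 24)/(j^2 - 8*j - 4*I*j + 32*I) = (j - 3)/(j - 4*I)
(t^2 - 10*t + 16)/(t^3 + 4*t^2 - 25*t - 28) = (t^2 - 10*t + 16)/(t^3 + 4*t^2 - 25*t - 28)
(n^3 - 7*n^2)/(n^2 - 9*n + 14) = n^2/(n - 2)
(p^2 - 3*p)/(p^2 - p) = (p - 3)/(p - 1)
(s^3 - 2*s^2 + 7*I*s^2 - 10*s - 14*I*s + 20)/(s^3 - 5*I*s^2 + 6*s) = (s^3 + s^2*(-2 + 7*I) - 2*s*(5 + 7*I) + 20)/(s*(s^2 - 5*I*s + 6))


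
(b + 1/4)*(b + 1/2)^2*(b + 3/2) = b^4 + 11*b^3/4 + 19*b^2/8 + 13*b/16 + 3/32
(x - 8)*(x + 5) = x^2 - 3*x - 40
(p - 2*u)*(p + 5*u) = p^2 + 3*p*u - 10*u^2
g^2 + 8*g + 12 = (g + 2)*(g + 6)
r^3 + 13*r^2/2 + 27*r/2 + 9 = (r + 3/2)*(r + 2)*(r + 3)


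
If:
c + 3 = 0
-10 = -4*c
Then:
No Solution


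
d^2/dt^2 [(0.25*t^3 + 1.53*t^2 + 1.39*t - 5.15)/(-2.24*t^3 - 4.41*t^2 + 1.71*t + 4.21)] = (3.5527136788005e-15*t^7 - 10.414656*t^6 - 47.5923839999999*t^5 + 164.247552*t^4 + 513.445896*t^3 + 144.05241*t^2 - 123.048054*t + 187.126812)/(11.239424*t^9 + 66.382848*t^8 + 104.950944*t^7 - 78.958551*t^6 - 329.647185*t^5 - 110.187756*t^4 + 304.593927*t^3 + 197.55846*t^2 - 90.924633*t - 74.618461)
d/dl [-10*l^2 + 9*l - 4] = 9 - 20*l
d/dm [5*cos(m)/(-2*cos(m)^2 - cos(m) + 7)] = 5*(2*sin(m)^2 - 9)*sin(m)/(cos(m) + cos(2*m) - 6)^2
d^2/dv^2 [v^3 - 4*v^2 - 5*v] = 6*v - 8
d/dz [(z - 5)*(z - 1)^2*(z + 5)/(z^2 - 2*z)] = 2*(z^5 - 4*z^4 + 4*z^3 - z^2 + 25*z - 25)/(z^2*(z^2 - 4*z + 4))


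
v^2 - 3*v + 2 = (v - 2)*(v - 1)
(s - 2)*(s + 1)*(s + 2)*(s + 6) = s^4 + 7*s^3 + 2*s^2 - 28*s - 24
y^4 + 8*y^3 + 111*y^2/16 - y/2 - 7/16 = (y - 1/4)*(y + 1/4)*(y + 1)*(y + 7)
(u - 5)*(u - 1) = u^2 - 6*u + 5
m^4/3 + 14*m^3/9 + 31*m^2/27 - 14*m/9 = m*(m/3 + 1)*(m - 2/3)*(m + 7/3)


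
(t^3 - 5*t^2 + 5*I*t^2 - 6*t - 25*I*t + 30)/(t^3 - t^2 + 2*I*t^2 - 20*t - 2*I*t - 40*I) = (t + 3*I)/(t + 4)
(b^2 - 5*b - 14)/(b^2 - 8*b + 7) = (b + 2)/(b - 1)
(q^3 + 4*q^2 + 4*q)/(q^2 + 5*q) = (q^2 + 4*q + 4)/(q + 5)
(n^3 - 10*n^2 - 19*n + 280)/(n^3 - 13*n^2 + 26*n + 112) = (n + 5)/(n + 2)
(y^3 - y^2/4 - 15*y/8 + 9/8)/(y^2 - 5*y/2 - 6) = (4*y^2 - 7*y + 3)/(4*(y - 4))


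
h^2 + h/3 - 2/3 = (h - 2/3)*(h + 1)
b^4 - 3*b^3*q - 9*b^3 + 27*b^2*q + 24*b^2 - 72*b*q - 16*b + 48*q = (b - 4)^2*(b - 1)*(b - 3*q)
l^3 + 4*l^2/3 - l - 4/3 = (l - 1)*(l + 1)*(l + 4/3)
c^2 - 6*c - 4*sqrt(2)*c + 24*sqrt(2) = (c - 6)*(c - 4*sqrt(2))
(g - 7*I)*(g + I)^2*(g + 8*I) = g^4 + 3*I*g^3 + 53*g^2 + 111*I*g - 56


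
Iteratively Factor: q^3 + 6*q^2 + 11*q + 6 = (q + 1)*(q^2 + 5*q + 6) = (q + 1)*(q + 3)*(q + 2)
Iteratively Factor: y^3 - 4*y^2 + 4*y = (y - 2)*(y^2 - 2*y) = (y - 2)^2*(y)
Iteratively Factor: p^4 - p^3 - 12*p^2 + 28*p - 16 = (p - 2)*(p^3 + p^2 - 10*p + 8) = (p - 2)^2*(p^2 + 3*p - 4) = (p - 2)^2*(p + 4)*(p - 1)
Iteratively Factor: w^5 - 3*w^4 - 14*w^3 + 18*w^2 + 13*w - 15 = (w - 5)*(w^4 + 2*w^3 - 4*w^2 - 2*w + 3) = (w - 5)*(w - 1)*(w^3 + 3*w^2 - w - 3) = (w - 5)*(w - 1)*(w + 3)*(w^2 - 1) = (w - 5)*(w - 1)*(w + 1)*(w + 3)*(w - 1)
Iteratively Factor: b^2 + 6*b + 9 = (b + 3)*(b + 3)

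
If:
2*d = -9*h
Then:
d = -9*h/2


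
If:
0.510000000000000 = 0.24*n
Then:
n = 2.12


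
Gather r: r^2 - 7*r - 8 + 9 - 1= r^2 - 7*r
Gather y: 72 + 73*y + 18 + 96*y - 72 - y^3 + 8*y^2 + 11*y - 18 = -y^3 + 8*y^2 + 180*y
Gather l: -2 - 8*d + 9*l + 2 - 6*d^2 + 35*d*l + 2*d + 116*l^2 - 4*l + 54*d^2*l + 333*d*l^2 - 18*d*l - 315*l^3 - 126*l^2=-6*d^2 - 6*d - 315*l^3 + l^2*(333*d - 10) + l*(54*d^2 + 17*d + 5)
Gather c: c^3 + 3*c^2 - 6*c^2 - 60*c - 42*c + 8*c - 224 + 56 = c^3 - 3*c^2 - 94*c - 168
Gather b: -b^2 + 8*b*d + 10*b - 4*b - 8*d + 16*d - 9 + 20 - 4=-b^2 + b*(8*d + 6) + 8*d + 7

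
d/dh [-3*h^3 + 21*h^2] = 3*h*(14 - 3*h)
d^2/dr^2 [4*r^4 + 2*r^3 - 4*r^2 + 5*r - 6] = 48*r^2 + 12*r - 8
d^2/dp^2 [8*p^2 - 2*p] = 16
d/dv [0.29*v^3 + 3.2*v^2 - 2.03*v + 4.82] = 0.87*v^2 + 6.4*v - 2.03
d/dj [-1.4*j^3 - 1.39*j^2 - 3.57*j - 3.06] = -4.2*j^2 - 2.78*j - 3.57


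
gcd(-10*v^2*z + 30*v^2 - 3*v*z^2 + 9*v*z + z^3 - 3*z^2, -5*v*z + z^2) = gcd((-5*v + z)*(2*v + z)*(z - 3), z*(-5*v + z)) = -5*v + z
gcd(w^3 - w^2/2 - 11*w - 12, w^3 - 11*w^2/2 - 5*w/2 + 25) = w + 2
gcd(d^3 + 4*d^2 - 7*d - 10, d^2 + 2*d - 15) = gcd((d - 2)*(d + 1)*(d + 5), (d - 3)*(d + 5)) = d + 5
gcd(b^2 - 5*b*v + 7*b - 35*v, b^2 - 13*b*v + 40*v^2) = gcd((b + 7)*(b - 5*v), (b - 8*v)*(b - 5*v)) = -b + 5*v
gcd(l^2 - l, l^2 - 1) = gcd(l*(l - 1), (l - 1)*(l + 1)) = l - 1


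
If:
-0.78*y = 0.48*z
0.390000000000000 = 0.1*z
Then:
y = -2.40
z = 3.90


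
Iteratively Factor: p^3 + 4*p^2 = (p)*(p^2 + 4*p) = p^2*(p + 4)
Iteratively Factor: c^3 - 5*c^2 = (c - 5)*(c^2) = c*(c - 5)*(c)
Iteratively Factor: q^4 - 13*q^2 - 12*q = (q)*(q^3 - 13*q - 12) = q*(q - 4)*(q^2 + 4*q + 3) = q*(q - 4)*(q + 3)*(q + 1)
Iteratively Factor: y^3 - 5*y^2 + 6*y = (y)*(y^2 - 5*y + 6) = y*(y - 2)*(y - 3)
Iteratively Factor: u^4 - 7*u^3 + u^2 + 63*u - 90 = (u - 2)*(u^3 - 5*u^2 - 9*u + 45) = (u - 5)*(u - 2)*(u^2 - 9) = (u - 5)*(u - 3)*(u - 2)*(u + 3)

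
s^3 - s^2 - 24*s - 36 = (s - 6)*(s + 2)*(s + 3)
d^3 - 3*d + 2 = (d - 1)^2*(d + 2)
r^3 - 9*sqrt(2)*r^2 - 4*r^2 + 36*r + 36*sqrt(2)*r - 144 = (r - 4)*(r - 6*sqrt(2))*(r - 3*sqrt(2))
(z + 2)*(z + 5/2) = z^2 + 9*z/2 + 5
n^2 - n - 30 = (n - 6)*(n + 5)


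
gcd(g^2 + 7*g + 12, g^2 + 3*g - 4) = g + 4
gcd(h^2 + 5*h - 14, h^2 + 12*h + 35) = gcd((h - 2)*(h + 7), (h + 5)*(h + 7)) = h + 7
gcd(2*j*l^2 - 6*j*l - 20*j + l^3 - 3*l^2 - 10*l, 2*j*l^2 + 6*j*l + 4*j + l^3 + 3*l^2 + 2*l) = 2*j*l + 4*j + l^2 + 2*l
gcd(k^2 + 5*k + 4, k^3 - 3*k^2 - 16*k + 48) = k + 4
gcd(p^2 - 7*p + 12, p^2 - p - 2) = 1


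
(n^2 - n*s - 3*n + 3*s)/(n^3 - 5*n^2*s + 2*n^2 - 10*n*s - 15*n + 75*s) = (-n + s)/(-n^2 + 5*n*s - 5*n + 25*s)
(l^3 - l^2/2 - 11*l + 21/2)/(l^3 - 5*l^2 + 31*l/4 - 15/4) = 2*(2*l^2 + l - 21)/(4*l^2 - 16*l + 15)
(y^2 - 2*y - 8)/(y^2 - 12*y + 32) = (y + 2)/(y - 8)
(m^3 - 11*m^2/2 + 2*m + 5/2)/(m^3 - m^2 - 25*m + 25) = (m + 1/2)/(m + 5)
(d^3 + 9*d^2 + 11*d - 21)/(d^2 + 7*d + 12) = (d^2 + 6*d - 7)/(d + 4)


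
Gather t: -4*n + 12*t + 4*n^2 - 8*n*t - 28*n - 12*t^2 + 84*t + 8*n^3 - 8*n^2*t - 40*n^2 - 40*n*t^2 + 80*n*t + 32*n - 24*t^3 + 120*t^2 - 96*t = 8*n^3 - 36*n^2 - 24*t^3 + t^2*(108 - 40*n) + t*(-8*n^2 + 72*n)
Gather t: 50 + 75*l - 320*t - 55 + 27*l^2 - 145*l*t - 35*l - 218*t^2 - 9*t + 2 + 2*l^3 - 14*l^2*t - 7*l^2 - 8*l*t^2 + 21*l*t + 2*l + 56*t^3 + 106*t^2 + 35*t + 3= 2*l^3 + 20*l^2 + 42*l + 56*t^3 + t^2*(-8*l - 112) + t*(-14*l^2 - 124*l - 294)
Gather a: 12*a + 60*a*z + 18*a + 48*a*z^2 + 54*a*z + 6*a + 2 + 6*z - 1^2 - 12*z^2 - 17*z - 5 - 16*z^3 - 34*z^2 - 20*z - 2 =a*(48*z^2 + 114*z + 36) - 16*z^3 - 46*z^2 - 31*z - 6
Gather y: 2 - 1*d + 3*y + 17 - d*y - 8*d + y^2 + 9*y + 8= -9*d + y^2 + y*(12 - d) + 27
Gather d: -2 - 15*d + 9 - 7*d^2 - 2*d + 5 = -7*d^2 - 17*d + 12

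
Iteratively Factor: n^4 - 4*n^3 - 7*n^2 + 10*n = (n + 2)*(n^3 - 6*n^2 + 5*n) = (n - 5)*(n + 2)*(n^2 - n) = n*(n - 5)*(n + 2)*(n - 1)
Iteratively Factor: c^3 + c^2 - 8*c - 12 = (c + 2)*(c^2 - c - 6) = (c + 2)^2*(c - 3)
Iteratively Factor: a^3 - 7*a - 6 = (a + 1)*(a^2 - a - 6) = (a + 1)*(a + 2)*(a - 3)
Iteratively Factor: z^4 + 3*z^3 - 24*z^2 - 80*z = (z + 4)*(z^3 - z^2 - 20*z) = (z - 5)*(z + 4)*(z^2 + 4*z) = z*(z - 5)*(z + 4)*(z + 4)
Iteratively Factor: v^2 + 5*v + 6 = (v + 2)*(v + 3)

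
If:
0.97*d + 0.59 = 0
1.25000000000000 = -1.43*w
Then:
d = -0.61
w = -0.87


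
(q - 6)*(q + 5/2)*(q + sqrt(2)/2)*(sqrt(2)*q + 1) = sqrt(2)*q^4 - 7*sqrt(2)*q^3/2 + 2*q^3 - 29*sqrt(2)*q^2/2 - 7*q^2 - 30*q - 7*sqrt(2)*q/4 - 15*sqrt(2)/2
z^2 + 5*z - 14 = (z - 2)*(z + 7)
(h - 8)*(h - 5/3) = h^2 - 29*h/3 + 40/3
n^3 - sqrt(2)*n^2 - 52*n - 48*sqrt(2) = (n - 6*sqrt(2))*(n + sqrt(2))*(n + 4*sqrt(2))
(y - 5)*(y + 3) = y^2 - 2*y - 15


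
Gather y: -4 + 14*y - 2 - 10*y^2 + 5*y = -10*y^2 + 19*y - 6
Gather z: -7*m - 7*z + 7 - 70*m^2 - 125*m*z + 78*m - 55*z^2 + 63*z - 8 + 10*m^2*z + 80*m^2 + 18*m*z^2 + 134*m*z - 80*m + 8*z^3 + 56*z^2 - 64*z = 10*m^2 - 9*m + 8*z^3 + z^2*(18*m + 1) + z*(10*m^2 + 9*m - 8) - 1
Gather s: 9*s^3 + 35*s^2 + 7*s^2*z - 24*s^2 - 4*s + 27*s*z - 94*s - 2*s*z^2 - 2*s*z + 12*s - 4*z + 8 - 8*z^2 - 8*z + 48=9*s^3 + s^2*(7*z + 11) + s*(-2*z^2 + 25*z - 86) - 8*z^2 - 12*z + 56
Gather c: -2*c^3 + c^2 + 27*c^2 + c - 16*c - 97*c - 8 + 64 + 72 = -2*c^3 + 28*c^2 - 112*c + 128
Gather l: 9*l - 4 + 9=9*l + 5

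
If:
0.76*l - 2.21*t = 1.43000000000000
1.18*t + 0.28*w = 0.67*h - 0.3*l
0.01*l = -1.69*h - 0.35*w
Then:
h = -0.203609457879661*w - 0.00636545977941573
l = 1.07576270272126 - 0.590001618337232*w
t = -0.202896484134071*w - 0.277113278702192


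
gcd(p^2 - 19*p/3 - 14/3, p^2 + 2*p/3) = p + 2/3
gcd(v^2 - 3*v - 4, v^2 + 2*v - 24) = v - 4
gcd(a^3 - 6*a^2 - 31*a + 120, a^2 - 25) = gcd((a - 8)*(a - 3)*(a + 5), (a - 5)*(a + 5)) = a + 5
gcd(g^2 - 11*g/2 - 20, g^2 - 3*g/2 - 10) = g + 5/2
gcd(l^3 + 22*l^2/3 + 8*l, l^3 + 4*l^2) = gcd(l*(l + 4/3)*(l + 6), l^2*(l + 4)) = l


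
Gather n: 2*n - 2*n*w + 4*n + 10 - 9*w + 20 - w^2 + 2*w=n*(6 - 2*w) - w^2 - 7*w + 30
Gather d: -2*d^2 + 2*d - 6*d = -2*d^2 - 4*d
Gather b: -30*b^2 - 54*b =-30*b^2 - 54*b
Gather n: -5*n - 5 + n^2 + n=n^2 - 4*n - 5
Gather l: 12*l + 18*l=30*l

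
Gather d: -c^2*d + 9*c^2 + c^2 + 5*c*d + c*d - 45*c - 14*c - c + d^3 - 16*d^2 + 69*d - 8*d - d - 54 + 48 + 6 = 10*c^2 - 60*c + d^3 - 16*d^2 + d*(-c^2 + 6*c + 60)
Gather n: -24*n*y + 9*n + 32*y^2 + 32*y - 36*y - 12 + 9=n*(9 - 24*y) + 32*y^2 - 4*y - 3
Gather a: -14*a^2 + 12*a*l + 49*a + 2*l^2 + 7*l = -14*a^2 + a*(12*l + 49) + 2*l^2 + 7*l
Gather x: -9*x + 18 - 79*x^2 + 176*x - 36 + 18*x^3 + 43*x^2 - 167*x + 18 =18*x^3 - 36*x^2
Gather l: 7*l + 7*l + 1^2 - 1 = 14*l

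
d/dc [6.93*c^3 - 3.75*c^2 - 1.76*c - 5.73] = 20.79*c^2 - 7.5*c - 1.76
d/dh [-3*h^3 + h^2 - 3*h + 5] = -9*h^2 + 2*h - 3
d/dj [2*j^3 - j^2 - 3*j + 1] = 6*j^2 - 2*j - 3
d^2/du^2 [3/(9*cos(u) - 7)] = 27*(9*sin(u)^2 - 7*cos(u) + 9)/(9*cos(u) - 7)^3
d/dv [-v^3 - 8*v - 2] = -3*v^2 - 8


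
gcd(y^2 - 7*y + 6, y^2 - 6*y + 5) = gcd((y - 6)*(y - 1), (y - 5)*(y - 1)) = y - 1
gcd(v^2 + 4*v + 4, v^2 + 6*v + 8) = v + 2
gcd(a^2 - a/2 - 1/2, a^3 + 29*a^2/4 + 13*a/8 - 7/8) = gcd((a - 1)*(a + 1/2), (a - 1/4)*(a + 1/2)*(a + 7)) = a + 1/2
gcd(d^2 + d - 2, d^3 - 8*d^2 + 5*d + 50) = d + 2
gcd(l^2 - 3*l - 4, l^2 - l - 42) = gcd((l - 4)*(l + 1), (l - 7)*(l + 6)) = 1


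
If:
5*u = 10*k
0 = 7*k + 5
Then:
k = -5/7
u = -10/7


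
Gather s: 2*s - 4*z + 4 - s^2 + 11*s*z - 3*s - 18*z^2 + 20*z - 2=-s^2 + s*(11*z - 1) - 18*z^2 + 16*z + 2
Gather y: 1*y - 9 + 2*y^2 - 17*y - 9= 2*y^2 - 16*y - 18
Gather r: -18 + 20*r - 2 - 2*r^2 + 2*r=-2*r^2 + 22*r - 20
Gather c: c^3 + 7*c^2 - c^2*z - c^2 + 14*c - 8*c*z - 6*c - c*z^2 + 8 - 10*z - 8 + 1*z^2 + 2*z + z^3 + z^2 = c^3 + c^2*(6 - z) + c*(-z^2 - 8*z + 8) + z^3 + 2*z^2 - 8*z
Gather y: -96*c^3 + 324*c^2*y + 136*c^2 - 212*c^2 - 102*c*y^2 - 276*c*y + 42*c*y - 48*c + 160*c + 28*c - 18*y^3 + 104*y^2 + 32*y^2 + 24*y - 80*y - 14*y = -96*c^3 - 76*c^2 + 140*c - 18*y^3 + y^2*(136 - 102*c) + y*(324*c^2 - 234*c - 70)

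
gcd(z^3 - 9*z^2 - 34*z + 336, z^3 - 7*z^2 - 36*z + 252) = z^2 - z - 42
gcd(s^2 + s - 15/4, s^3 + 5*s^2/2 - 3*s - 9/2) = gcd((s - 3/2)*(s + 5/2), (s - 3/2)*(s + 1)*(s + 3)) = s - 3/2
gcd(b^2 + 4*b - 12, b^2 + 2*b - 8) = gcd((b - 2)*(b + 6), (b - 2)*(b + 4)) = b - 2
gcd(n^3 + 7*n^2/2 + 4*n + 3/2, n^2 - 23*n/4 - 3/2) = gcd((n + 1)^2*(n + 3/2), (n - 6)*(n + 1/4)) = 1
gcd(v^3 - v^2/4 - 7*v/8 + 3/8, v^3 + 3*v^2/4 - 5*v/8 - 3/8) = v^2 + v/4 - 3/4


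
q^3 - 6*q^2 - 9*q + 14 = (q - 7)*(q - 1)*(q + 2)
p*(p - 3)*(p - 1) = p^3 - 4*p^2 + 3*p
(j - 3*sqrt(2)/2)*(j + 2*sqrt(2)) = j^2 + sqrt(2)*j/2 - 6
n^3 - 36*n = n*(n - 6)*(n + 6)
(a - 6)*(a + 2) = a^2 - 4*a - 12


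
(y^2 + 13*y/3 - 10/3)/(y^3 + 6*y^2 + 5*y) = (y - 2/3)/(y*(y + 1))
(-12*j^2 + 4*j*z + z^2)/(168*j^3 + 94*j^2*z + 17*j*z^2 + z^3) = (-2*j + z)/(28*j^2 + 11*j*z + z^2)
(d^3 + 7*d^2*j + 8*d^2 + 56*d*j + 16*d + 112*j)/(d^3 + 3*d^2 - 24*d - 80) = (d + 7*j)/(d - 5)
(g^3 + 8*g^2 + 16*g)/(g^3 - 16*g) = (g + 4)/(g - 4)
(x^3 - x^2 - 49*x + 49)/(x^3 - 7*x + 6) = (x^2 - 49)/(x^2 + x - 6)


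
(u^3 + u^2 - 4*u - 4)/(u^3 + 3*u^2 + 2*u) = (u - 2)/u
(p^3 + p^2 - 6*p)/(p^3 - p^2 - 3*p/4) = 4*(-p^2 - p + 6)/(-4*p^2 + 4*p + 3)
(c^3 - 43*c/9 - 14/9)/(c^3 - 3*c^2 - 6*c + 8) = (c^2 - 2*c - 7/9)/(c^2 - 5*c + 4)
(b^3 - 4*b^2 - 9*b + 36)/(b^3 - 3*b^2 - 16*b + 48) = (b + 3)/(b + 4)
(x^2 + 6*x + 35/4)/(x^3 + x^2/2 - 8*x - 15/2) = (x + 7/2)/(x^2 - 2*x - 3)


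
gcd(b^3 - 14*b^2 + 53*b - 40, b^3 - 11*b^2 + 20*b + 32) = b - 8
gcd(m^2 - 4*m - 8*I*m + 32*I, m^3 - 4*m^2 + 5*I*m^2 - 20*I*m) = m - 4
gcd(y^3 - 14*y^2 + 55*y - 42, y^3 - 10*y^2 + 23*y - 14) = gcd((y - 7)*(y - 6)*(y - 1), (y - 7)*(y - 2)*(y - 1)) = y^2 - 8*y + 7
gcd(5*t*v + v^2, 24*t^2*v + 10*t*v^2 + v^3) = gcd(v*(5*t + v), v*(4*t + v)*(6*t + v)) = v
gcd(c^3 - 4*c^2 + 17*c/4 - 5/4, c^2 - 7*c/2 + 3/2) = c - 1/2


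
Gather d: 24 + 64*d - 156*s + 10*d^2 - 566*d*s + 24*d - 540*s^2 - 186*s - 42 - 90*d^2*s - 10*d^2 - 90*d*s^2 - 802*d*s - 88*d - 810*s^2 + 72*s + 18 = -90*d^2*s + d*(-90*s^2 - 1368*s) - 1350*s^2 - 270*s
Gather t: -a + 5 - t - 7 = -a - t - 2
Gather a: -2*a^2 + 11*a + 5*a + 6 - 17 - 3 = -2*a^2 + 16*a - 14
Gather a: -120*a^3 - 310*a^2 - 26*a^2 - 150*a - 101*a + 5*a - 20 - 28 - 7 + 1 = -120*a^3 - 336*a^2 - 246*a - 54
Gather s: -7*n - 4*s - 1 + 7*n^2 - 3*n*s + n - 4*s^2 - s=7*n^2 - 6*n - 4*s^2 + s*(-3*n - 5) - 1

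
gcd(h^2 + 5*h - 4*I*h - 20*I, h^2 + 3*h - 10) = h + 5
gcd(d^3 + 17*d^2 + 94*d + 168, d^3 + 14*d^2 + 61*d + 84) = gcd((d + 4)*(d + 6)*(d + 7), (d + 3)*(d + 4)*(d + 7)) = d^2 + 11*d + 28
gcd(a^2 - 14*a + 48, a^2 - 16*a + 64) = a - 8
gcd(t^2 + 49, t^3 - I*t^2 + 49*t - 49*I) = t^2 + 49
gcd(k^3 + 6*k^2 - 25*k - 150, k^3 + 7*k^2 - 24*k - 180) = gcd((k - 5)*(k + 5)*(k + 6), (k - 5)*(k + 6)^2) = k^2 + k - 30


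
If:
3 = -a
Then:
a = -3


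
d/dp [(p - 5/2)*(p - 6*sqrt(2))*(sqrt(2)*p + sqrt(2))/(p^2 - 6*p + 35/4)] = 2*(2*sqrt(2)*p^2 - 14*sqrt(2)*p - 7*sqrt(2) + 108)/(4*p^2 - 28*p + 49)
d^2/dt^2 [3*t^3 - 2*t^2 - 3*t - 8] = 18*t - 4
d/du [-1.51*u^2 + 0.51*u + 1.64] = 0.51 - 3.02*u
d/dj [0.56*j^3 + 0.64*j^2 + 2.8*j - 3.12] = 1.68*j^2 + 1.28*j + 2.8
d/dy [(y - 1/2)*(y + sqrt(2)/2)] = 2*y - 1/2 + sqrt(2)/2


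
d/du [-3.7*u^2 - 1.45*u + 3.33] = -7.4*u - 1.45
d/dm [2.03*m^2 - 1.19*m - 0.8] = 4.06*m - 1.19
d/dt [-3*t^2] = -6*t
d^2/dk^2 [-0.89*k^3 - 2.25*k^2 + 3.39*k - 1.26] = -5.34*k - 4.5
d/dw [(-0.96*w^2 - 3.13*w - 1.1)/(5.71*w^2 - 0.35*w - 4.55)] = (18.2083*w^2 + 21.298*w + 13.8565)/(32.6041*w^4 - 3.997*w^3 - 51.8385*w^2 + 3.185*w + 20.7025)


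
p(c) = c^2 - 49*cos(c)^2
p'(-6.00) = 14.29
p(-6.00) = -9.17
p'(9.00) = -18.80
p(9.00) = 40.32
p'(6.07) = -8.12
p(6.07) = -9.96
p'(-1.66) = 5.38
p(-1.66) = 2.37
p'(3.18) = 10.12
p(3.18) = -38.82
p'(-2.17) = 41.30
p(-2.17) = -10.88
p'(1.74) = -12.79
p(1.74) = 1.64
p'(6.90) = 60.04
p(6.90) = 15.01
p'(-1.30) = -27.86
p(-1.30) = -1.82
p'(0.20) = 19.48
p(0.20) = -47.03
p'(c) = 2*c + 98*sin(c)*cos(c)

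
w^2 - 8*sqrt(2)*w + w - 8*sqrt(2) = (w + 1)*(w - 8*sqrt(2))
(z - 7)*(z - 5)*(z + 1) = z^3 - 11*z^2 + 23*z + 35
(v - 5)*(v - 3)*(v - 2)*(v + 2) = v^4 - 8*v^3 + 11*v^2 + 32*v - 60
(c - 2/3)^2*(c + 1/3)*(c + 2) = c^4 + c^3 - 2*c^2 + 4*c/27 + 8/27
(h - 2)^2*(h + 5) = h^3 + h^2 - 16*h + 20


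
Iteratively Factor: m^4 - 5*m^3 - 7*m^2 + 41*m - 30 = (m - 1)*(m^3 - 4*m^2 - 11*m + 30) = (m - 5)*(m - 1)*(m^2 + m - 6) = (m - 5)*(m - 2)*(m - 1)*(m + 3)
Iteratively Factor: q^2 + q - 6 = (q - 2)*(q + 3)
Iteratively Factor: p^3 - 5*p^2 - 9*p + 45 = (p - 3)*(p^2 - 2*p - 15) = (p - 5)*(p - 3)*(p + 3)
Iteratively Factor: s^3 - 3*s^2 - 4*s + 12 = (s - 3)*(s^2 - 4) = (s - 3)*(s + 2)*(s - 2)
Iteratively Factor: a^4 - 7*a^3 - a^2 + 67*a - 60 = (a + 3)*(a^3 - 10*a^2 + 29*a - 20) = (a - 1)*(a + 3)*(a^2 - 9*a + 20) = (a - 4)*(a - 1)*(a + 3)*(a - 5)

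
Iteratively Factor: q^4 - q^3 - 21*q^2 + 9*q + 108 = (q + 3)*(q^3 - 4*q^2 - 9*q + 36) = (q + 3)^2*(q^2 - 7*q + 12) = (q - 4)*(q + 3)^2*(q - 3)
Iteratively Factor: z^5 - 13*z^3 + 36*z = (z - 2)*(z^4 + 2*z^3 - 9*z^2 - 18*z) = (z - 2)*(z + 3)*(z^3 - z^2 - 6*z) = z*(z - 2)*(z + 3)*(z^2 - z - 6) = z*(z - 3)*(z - 2)*(z + 3)*(z + 2)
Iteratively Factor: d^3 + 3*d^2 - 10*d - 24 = (d + 2)*(d^2 + d - 12) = (d + 2)*(d + 4)*(d - 3)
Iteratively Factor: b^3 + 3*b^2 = (b)*(b^2 + 3*b) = b*(b + 3)*(b)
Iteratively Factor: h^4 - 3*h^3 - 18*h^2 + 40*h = (h + 4)*(h^3 - 7*h^2 + 10*h) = h*(h + 4)*(h^2 - 7*h + 10) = h*(h - 5)*(h + 4)*(h - 2)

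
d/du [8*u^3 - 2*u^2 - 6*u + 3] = 24*u^2 - 4*u - 6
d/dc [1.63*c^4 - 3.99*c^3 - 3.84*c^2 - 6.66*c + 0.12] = 6.52*c^3 - 11.97*c^2 - 7.68*c - 6.66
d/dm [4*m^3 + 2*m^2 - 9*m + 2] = 12*m^2 + 4*m - 9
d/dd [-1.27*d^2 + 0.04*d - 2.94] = 0.04 - 2.54*d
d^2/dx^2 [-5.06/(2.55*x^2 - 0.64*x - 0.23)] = (-65.8053*x^2 + 16.51584*x + 5.06*(5.1*x - 0.64)*(10.2*x - 1.28) + 5.93538)/(-2.55*x^2 + 0.64*x + 0.23)^3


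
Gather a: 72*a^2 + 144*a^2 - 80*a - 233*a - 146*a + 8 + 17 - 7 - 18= 216*a^2 - 459*a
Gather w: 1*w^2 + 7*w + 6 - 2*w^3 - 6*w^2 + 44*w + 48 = -2*w^3 - 5*w^2 + 51*w + 54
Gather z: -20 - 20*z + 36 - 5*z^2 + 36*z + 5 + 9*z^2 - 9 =4*z^2 + 16*z + 12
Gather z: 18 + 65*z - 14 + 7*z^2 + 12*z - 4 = 7*z^2 + 77*z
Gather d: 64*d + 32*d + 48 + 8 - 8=96*d + 48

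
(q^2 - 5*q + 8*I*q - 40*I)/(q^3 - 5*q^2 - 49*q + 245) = (q + 8*I)/(q^2 - 49)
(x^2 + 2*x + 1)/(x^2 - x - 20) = (x^2 + 2*x + 1)/(x^2 - x - 20)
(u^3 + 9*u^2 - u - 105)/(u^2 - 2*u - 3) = (u^2 + 12*u + 35)/(u + 1)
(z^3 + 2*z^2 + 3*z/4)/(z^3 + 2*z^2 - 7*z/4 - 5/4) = z*(2*z + 3)/(2*z^2 + 3*z - 5)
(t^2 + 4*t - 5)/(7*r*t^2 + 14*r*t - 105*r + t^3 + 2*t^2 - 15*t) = (t - 1)/(7*r*t - 21*r + t^2 - 3*t)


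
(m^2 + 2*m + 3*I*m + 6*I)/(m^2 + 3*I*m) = (m + 2)/m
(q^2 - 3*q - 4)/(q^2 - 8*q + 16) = (q + 1)/(q - 4)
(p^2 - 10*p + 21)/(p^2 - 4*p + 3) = (p - 7)/(p - 1)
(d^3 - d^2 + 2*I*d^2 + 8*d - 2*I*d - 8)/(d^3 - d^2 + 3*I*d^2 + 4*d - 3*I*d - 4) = (d - 2*I)/(d - I)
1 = 1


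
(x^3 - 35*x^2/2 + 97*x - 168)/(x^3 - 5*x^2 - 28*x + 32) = (x^2 - 19*x/2 + 21)/(x^2 + 3*x - 4)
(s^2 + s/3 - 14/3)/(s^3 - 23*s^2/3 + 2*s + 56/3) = (3*s + 7)/(3*s^2 - 17*s - 28)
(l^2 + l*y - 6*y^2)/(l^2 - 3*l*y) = (l^2 + l*y - 6*y^2)/(l*(l - 3*y))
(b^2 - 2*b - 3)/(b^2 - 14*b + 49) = (b^2 - 2*b - 3)/(b^2 - 14*b + 49)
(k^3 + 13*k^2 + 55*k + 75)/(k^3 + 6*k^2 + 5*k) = (k^2 + 8*k + 15)/(k*(k + 1))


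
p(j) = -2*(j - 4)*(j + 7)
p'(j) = -4*j - 6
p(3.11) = 18.00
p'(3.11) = -18.44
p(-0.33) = 57.76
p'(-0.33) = -4.68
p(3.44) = 11.69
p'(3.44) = -19.76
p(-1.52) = 60.50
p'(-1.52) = 0.08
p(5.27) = -31.17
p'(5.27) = -27.08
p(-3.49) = 52.58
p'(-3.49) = 7.96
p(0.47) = 52.74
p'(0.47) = -7.88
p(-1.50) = 60.50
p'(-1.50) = 0.00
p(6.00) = -52.00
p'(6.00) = -30.00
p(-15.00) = -304.00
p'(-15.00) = 54.00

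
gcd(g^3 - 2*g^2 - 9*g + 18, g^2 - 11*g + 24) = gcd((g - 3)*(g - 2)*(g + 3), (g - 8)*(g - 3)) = g - 3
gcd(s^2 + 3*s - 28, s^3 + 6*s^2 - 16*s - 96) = s - 4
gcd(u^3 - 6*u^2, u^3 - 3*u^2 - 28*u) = u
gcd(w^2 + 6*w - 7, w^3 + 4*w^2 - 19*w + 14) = w^2 + 6*w - 7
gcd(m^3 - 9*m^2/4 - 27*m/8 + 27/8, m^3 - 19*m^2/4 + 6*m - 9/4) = m^2 - 15*m/4 + 9/4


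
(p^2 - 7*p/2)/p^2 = (p - 7/2)/p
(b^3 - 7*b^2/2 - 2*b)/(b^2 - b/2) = (2*b^2 - 7*b - 4)/(2*b - 1)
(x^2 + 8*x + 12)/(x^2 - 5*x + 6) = (x^2 + 8*x + 12)/(x^2 - 5*x + 6)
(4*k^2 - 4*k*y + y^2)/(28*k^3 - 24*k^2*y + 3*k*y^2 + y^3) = 1/(7*k + y)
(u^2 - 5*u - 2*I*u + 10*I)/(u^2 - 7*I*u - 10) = (u - 5)/(u - 5*I)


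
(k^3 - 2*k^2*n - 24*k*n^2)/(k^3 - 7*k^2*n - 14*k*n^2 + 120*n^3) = k/(k - 5*n)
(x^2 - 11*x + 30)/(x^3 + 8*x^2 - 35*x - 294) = (x - 5)/(x^2 + 14*x + 49)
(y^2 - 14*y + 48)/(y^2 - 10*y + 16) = (y - 6)/(y - 2)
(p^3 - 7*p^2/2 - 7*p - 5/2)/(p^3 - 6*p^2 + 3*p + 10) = (p + 1/2)/(p - 2)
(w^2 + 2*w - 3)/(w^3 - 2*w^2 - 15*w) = (w - 1)/(w*(w - 5))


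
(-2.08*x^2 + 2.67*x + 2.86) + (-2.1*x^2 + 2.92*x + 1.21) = -4.18*x^2 + 5.59*x + 4.07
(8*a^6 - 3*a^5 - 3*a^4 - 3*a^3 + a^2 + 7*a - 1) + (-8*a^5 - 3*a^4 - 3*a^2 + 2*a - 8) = 8*a^6 - 11*a^5 - 6*a^4 - 3*a^3 - 2*a^2 + 9*a - 9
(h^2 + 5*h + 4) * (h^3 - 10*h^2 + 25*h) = h^5 - 5*h^4 - 21*h^3 + 85*h^2 + 100*h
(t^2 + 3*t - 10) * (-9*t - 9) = -9*t^3 - 36*t^2 + 63*t + 90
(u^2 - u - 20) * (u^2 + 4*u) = u^4 + 3*u^3 - 24*u^2 - 80*u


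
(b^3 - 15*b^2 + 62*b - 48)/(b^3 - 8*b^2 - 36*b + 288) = (b - 1)/(b + 6)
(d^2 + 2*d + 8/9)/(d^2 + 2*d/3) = (d + 4/3)/d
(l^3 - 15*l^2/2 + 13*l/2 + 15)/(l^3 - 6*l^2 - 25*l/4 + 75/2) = 2*(l + 1)/(2*l + 5)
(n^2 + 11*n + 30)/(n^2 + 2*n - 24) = (n + 5)/(n - 4)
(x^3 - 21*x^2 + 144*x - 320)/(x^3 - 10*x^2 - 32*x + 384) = (x - 5)/(x + 6)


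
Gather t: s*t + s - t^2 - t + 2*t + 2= s - t^2 + t*(s + 1) + 2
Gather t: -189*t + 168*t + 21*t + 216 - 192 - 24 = 0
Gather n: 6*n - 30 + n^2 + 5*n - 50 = n^2 + 11*n - 80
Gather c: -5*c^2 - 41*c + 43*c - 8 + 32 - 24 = -5*c^2 + 2*c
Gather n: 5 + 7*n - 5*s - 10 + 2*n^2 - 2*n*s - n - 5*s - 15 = 2*n^2 + n*(6 - 2*s) - 10*s - 20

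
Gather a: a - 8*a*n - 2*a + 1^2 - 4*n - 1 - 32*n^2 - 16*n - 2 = a*(-8*n - 1) - 32*n^2 - 20*n - 2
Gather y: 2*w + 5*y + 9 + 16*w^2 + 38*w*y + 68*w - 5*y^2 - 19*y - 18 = 16*w^2 + 70*w - 5*y^2 + y*(38*w - 14) - 9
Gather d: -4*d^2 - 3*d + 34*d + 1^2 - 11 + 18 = -4*d^2 + 31*d + 8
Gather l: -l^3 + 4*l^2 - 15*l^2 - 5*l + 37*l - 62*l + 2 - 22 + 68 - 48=-l^3 - 11*l^2 - 30*l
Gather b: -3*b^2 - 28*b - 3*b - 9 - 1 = -3*b^2 - 31*b - 10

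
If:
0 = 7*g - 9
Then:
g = 9/7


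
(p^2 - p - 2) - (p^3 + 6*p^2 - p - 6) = -p^3 - 5*p^2 + 4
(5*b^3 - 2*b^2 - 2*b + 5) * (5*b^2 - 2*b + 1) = 25*b^5 - 20*b^4 - b^3 + 27*b^2 - 12*b + 5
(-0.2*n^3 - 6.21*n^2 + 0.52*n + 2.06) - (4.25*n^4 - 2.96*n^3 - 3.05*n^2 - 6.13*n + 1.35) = -4.25*n^4 + 2.76*n^3 - 3.16*n^2 + 6.65*n + 0.71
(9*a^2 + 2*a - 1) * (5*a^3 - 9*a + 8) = 45*a^5 + 10*a^4 - 86*a^3 + 54*a^2 + 25*a - 8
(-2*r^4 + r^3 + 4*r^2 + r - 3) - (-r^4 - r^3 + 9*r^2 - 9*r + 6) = -r^4 + 2*r^3 - 5*r^2 + 10*r - 9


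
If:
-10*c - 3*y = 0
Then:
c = -3*y/10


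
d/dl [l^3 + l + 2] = 3*l^2 + 1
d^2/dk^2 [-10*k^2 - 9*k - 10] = -20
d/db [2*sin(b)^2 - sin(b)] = (4*sin(b) - 1)*cos(b)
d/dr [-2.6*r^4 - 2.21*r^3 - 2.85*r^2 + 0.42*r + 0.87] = -10.4*r^3 - 6.63*r^2 - 5.7*r + 0.42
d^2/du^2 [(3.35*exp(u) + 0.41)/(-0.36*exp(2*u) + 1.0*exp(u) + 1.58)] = (-0.43416*exp(4*u) - 1.418544*exp(3*u) - 10.99008*exp(2*u) + 3.950168*exp(u) - 7.71514)*exp(u)/(0.046656*exp(6*u) - 0.3888*exp(5*u) + 0.465696*exp(4*u) + 2.4128*exp(3*u) - 2.043888*exp(2*u) - 7.4892*exp(u) - 3.944312)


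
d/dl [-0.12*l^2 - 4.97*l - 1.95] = -0.24*l - 4.97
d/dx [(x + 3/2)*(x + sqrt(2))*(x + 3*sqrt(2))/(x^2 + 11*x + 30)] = (x^4 + 22*x^3 + 38*sqrt(2)*x^2 + 201*x^2/2 + 72*x + 240*sqrt(2)*x + 81 + 180*sqrt(2))/(x^4 + 22*x^3 + 181*x^2 + 660*x + 900)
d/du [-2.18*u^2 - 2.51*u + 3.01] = -4.36*u - 2.51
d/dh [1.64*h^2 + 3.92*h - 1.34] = 3.28*h + 3.92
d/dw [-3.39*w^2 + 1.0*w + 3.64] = 1.0 - 6.78*w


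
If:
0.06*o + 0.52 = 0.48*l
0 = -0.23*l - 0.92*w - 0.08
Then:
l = -4.0*w - 0.347826086956522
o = -32.0*w - 11.4492753623188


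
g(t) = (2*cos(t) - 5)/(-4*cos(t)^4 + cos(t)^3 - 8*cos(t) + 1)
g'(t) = (2*cos(t) - 5)*(-16*sin(t)*cos(t)^3 + 3*sin(t)*cos(t)^2 - 8*sin(t))/(-4*cos(t)^4 + cos(t)^3 - 8*cos(t) + 1)^2 - 2*sin(t)/(-4*cos(t)^4 + cos(t)^3 - 8*cos(t) + 1) = (-6*(1 - cos(2*t))^2 + 63*cos(t) - 63*cos(2*t)/2 + 21*cos(3*t) + 61/2)*sin(t)/(4*cos(t)^4 - cos(t)^3 + 8*cos(t) - 1)^2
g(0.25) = 0.33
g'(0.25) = 0.22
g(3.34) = -1.66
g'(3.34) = 0.87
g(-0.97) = 1.03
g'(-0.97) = -2.69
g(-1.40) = 13.01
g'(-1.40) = -291.60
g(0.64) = 0.52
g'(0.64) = 0.86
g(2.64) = -1.36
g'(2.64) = -0.86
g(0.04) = 0.30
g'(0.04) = 0.03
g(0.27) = 0.33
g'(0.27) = 0.24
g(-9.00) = -1.43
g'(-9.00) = 0.99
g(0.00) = 0.30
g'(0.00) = 0.00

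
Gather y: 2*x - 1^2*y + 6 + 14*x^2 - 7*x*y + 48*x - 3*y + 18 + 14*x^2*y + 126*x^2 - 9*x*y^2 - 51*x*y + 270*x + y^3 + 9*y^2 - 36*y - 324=140*x^2 + 320*x + y^3 + y^2*(9 - 9*x) + y*(14*x^2 - 58*x - 40) - 300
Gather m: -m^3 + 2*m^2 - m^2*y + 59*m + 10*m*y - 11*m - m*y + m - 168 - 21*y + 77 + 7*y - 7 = -m^3 + m^2*(2 - y) + m*(9*y + 49) - 14*y - 98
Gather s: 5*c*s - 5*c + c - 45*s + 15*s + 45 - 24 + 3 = -4*c + s*(5*c - 30) + 24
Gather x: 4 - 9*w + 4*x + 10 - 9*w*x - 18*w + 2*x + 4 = -27*w + x*(6 - 9*w) + 18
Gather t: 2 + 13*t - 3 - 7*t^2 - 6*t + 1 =-7*t^2 + 7*t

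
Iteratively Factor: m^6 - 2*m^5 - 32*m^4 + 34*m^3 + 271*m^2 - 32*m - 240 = (m + 4)*(m^5 - 6*m^4 - 8*m^3 + 66*m^2 + 7*m - 60) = (m + 3)*(m + 4)*(m^4 - 9*m^3 + 19*m^2 + 9*m - 20) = (m + 1)*(m + 3)*(m + 4)*(m^3 - 10*m^2 + 29*m - 20) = (m - 4)*(m + 1)*(m + 3)*(m + 4)*(m^2 - 6*m + 5) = (m - 4)*(m - 1)*(m + 1)*(m + 3)*(m + 4)*(m - 5)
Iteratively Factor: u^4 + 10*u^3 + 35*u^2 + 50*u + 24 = (u + 4)*(u^3 + 6*u^2 + 11*u + 6) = (u + 1)*(u + 4)*(u^2 + 5*u + 6) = (u + 1)*(u + 2)*(u + 4)*(u + 3)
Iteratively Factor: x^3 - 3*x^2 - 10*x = (x + 2)*(x^2 - 5*x) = x*(x + 2)*(x - 5)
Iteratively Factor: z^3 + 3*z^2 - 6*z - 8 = (z + 1)*(z^2 + 2*z - 8) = (z - 2)*(z + 1)*(z + 4)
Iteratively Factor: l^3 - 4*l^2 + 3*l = (l - 3)*(l^2 - l) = (l - 3)*(l - 1)*(l)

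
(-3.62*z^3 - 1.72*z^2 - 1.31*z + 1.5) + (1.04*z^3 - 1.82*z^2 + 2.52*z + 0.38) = -2.58*z^3 - 3.54*z^2 + 1.21*z + 1.88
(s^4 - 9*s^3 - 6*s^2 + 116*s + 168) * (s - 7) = s^5 - 16*s^4 + 57*s^3 + 158*s^2 - 644*s - 1176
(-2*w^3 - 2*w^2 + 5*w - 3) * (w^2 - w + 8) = -2*w^5 - 9*w^3 - 24*w^2 + 43*w - 24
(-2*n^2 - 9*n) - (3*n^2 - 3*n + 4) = -5*n^2 - 6*n - 4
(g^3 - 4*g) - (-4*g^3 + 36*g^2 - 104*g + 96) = 5*g^3 - 36*g^2 + 100*g - 96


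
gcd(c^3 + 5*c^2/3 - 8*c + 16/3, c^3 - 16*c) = c + 4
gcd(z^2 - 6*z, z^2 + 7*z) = z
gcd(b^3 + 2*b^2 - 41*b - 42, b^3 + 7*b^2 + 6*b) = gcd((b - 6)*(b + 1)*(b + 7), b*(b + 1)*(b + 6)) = b + 1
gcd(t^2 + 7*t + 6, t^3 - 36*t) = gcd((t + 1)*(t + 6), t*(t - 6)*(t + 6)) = t + 6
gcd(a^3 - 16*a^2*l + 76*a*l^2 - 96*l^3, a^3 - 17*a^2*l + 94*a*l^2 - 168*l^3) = a - 6*l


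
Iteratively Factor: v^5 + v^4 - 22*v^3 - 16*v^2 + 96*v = (v + 4)*(v^4 - 3*v^3 - 10*v^2 + 24*v) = (v - 4)*(v + 4)*(v^3 + v^2 - 6*v) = (v - 4)*(v - 2)*(v + 4)*(v^2 + 3*v) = v*(v - 4)*(v - 2)*(v + 4)*(v + 3)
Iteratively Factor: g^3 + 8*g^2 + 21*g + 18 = (g + 3)*(g^2 + 5*g + 6) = (g + 2)*(g + 3)*(g + 3)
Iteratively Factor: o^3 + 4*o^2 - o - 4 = (o - 1)*(o^2 + 5*o + 4) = (o - 1)*(o + 1)*(o + 4)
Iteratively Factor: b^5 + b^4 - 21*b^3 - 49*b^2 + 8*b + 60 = (b + 2)*(b^4 - b^3 - 19*b^2 - 11*b + 30) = (b + 2)^2*(b^3 - 3*b^2 - 13*b + 15) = (b - 1)*(b + 2)^2*(b^2 - 2*b - 15) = (b - 5)*(b - 1)*(b + 2)^2*(b + 3)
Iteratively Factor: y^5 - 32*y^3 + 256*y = (y + 4)*(y^4 - 4*y^3 - 16*y^2 + 64*y) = (y - 4)*(y + 4)*(y^3 - 16*y) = (y - 4)^2*(y + 4)*(y^2 + 4*y) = (y - 4)^2*(y + 4)^2*(y)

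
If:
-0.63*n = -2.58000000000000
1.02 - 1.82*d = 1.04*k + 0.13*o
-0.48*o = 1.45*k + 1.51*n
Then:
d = 0.117733990147783*o + 2.99740883090637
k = -0.331034482758621*o - 4.26469622331691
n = 4.10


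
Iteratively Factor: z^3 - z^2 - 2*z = (z)*(z^2 - z - 2) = z*(z + 1)*(z - 2)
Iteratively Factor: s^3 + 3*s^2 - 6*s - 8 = (s + 1)*(s^2 + 2*s - 8) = (s - 2)*(s + 1)*(s + 4)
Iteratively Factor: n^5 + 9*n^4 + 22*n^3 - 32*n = (n - 1)*(n^4 + 10*n^3 + 32*n^2 + 32*n) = (n - 1)*(n + 2)*(n^3 + 8*n^2 + 16*n) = (n - 1)*(n + 2)*(n + 4)*(n^2 + 4*n) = n*(n - 1)*(n + 2)*(n + 4)*(n + 4)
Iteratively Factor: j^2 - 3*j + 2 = (j - 2)*(j - 1)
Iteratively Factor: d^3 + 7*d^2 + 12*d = (d + 4)*(d^2 + 3*d) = (d + 3)*(d + 4)*(d)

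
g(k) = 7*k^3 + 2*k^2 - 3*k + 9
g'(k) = 21*k^2 + 4*k - 3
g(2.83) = 175.18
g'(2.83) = 176.51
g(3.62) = 356.41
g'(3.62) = 286.67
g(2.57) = 133.32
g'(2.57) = 145.98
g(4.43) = 643.53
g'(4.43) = 426.84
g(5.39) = 1147.07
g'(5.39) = 628.65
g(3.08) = 223.26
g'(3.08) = 208.53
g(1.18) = 19.75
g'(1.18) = 30.96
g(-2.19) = -48.36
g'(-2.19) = 88.96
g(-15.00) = -23121.00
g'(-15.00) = 4662.00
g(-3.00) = -153.00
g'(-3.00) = 174.00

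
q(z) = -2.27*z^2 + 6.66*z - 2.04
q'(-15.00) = 74.76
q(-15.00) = -612.69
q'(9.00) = -34.20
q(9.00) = -125.97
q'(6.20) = -21.49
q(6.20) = -48.01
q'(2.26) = -3.60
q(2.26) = 1.42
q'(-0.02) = 6.75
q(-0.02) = -2.17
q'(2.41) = -4.28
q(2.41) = 0.83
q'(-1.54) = 13.65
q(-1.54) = -17.68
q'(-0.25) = 7.80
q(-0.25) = -3.85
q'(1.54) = -0.33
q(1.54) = 2.83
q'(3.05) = -7.19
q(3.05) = -2.84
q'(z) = 6.66 - 4.54*z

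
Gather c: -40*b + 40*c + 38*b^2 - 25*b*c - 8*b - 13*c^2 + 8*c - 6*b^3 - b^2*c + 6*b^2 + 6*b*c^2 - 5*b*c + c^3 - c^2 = -6*b^3 + 44*b^2 - 48*b + c^3 + c^2*(6*b - 14) + c*(-b^2 - 30*b + 48)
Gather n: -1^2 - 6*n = -6*n - 1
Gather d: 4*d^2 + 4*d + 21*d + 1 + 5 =4*d^2 + 25*d + 6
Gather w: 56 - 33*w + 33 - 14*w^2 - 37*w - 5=-14*w^2 - 70*w + 84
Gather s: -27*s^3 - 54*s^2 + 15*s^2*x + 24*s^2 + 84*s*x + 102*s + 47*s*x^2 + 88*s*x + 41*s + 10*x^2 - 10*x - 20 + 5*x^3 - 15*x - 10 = -27*s^3 + s^2*(15*x - 30) + s*(47*x^2 + 172*x + 143) + 5*x^3 + 10*x^2 - 25*x - 30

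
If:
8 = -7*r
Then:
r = -8/7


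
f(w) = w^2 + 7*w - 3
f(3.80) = 38.04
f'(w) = 2*w + 7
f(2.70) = 23.19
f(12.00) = 225.00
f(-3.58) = -15.24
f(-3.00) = -15.00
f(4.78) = 53.31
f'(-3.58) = -0.16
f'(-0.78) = 5.44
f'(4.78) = 16.56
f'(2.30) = 11.60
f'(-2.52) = 1.96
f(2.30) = 18.39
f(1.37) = 8.47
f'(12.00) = 31.00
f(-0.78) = -7.85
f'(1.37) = 9.74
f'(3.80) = 14.60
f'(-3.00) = 1.00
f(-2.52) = -14.29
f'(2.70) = 12.40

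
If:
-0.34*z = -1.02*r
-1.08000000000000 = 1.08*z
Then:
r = -0.33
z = -1.00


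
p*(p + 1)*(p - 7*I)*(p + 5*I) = p^4 + p^3 - 2*I*p^3 + 35*p^2 - 2*I*p^2 + 35*p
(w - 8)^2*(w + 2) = w^3 - 14*w^2 + 32*w + 128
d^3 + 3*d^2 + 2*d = d*(d + 1)*(d + 2)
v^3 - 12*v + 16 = (v - 2)^2*(v + 4)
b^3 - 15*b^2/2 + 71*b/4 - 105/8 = (b - 7/2)*(b - 5/2)*(b - 3/2)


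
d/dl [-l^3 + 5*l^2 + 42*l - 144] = -3*l^2 + 10*l + 42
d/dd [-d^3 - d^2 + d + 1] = -3*d^2 - 2*d + 1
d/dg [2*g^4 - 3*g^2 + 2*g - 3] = 8*g^3 - 6*g + 2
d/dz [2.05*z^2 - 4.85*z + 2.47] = 4.1*z - 4.85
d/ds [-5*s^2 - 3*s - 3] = -10*s - 3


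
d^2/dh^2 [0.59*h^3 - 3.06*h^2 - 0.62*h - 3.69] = 3.54*h - 6.12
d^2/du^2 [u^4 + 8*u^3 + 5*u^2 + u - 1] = 12*u^2 + 48*u + 10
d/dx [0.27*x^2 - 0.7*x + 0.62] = 0.54*x - 0.7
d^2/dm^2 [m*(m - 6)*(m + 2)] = 6*m - 8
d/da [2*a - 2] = 2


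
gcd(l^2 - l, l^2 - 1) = l - 1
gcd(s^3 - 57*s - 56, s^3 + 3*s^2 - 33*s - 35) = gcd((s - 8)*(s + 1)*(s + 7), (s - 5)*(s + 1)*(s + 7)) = s^2 + 8*s + 7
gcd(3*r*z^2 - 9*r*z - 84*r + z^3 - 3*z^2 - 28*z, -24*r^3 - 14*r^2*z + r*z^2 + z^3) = 3*r + z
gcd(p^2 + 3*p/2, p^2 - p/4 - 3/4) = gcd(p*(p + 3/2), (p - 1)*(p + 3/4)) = 1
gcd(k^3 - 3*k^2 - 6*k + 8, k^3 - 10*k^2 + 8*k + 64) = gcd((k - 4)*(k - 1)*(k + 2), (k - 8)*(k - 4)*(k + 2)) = k^2 - 2*k - 8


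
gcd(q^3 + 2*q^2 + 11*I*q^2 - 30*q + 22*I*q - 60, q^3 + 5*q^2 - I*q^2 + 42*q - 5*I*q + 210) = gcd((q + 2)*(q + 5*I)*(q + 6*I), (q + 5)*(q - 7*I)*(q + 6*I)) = q + 6*I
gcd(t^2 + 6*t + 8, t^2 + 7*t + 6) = 1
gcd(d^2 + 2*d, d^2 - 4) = d + 2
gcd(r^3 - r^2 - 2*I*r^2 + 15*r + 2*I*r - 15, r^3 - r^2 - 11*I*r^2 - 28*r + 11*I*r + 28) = r - 1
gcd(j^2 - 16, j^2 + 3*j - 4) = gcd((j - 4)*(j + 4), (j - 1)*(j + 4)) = j + 4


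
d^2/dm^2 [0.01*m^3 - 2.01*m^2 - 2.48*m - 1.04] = 0.06*m - 4.02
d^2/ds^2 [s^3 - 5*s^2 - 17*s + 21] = 6*s - 10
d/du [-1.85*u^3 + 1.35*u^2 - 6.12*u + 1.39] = -5.55*u^2 + 2.7*u - 6.12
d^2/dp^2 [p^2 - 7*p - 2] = 2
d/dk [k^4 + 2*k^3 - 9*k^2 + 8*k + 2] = 4*k^3 + 6*k^2 - 18*k + 8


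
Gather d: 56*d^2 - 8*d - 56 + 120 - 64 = 56*d^2 - 8*d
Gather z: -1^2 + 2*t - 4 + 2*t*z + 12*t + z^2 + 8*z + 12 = 14*t + z^2 + z*(2*t + 8) + 7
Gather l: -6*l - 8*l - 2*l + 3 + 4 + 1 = 8 - 16*l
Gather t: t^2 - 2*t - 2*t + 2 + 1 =t^2 - 4*t + 3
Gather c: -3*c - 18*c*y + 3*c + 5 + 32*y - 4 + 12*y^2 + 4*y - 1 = -18*c*y + 12*y^2 + 36*y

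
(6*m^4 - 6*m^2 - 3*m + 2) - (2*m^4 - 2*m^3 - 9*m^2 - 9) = 4*m^4 + 2*m^3 + 3*m^2 - 3*m + 11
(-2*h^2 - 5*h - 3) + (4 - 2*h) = -2*h^2 - 7*h + 1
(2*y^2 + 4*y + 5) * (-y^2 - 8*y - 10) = -2*y^4 - 20*y^3 - 57*y^2 - 80*y - 50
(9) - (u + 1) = 8 - u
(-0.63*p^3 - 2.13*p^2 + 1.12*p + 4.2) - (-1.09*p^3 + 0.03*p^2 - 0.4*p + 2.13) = 0.46*p^3 - 2.16*p^2 + 1.52*p + 2.07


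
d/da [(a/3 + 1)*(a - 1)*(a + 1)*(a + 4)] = 4*a^3/3 + 7*a^2 + 22*a/3 - 7/3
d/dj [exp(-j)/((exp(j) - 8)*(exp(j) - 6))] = (-3*exp(2*j) + 28*exp(j) - 48)*exp(-j)/(exp(4*j) - 28*exp(3*j) + 292*exp(2*j) - 1344*exp(j) + 2304)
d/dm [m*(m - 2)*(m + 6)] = 3*m^2 + 8*m - 12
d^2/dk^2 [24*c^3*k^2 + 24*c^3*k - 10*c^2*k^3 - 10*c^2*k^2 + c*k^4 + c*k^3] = 2*c*(24*c^2 - 30*c*k - 10*c + 6*k^2 + 3*k)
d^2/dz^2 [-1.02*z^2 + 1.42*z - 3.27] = -2.04000000000000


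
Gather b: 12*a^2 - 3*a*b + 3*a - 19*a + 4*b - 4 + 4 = 12*a^2 - 16*a + b*(4 - 3*a)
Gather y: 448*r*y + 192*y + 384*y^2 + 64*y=384*y^2 + y*(448*r + 256)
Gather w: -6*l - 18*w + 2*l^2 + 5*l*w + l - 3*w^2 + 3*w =2*l^2 - 5*l - 3*w^2 + w*(5*l - 15)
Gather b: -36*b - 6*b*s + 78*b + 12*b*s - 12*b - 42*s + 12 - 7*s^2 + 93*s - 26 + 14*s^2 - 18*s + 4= b*(6*s + 30) + 7*s^2 + 33*s - 10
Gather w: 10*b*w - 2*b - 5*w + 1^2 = -2*b + w*(10*b - 5) + 1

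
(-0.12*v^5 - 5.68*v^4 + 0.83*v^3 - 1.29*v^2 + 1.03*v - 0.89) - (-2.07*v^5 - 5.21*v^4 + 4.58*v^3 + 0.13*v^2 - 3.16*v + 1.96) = 1.95*v^5 - 0.47*v^4 - 3.75*v^3 - 1.42*v^2 + 4.19*v - 2.85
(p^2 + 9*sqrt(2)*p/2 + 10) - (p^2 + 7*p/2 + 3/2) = -7*p/2 + 9*sqrt(2)*p/2 + 17/2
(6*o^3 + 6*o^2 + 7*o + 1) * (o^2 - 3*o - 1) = 6*o^5 - 12*o^4 - 17*o^3 - 26*o^2 - 10*o - 1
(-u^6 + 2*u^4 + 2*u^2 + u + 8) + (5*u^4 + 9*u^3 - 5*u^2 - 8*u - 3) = -u^6 + 7*u^4 + 9*u^3 - 3*u^2 - 7*u + 5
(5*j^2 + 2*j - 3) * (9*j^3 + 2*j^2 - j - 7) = 45*j^5 + 28*j^4 - 28*j^3 - 43*j^2 - 11*j + 21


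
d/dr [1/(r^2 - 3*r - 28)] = (3 - 2*r)/(-r^2 + 3*r + 28)^2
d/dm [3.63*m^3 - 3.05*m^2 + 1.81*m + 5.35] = 10.89*m^2 - 6.1*m + 1.81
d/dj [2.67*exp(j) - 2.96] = 2.67*exp(j)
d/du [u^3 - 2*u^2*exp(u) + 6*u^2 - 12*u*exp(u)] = -2*u^2*exp(u) + 3*u^2 - 16*u*exp(u) + 12*u - 12*exp(u)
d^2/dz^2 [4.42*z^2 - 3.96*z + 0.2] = 8.84000000000000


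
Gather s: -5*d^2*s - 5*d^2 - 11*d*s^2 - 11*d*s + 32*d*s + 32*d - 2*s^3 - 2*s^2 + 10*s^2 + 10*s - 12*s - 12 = -5*d^2 + 32*d - 2*s^3 + s^2*(8 - 11*d) + s*(-5*d^2 + 21*d - 2) - 12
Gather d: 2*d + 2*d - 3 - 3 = 4*d - 6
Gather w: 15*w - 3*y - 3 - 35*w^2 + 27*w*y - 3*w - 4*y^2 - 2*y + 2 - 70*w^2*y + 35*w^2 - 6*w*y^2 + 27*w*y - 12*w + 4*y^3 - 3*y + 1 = -70*w^2*y + w*(-6*y^2 + 54*y) + 4*y^3 - 4*y^2 - 8*y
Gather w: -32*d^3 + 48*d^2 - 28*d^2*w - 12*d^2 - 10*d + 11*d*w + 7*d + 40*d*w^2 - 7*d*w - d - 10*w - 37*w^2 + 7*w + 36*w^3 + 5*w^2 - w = -32*d^3 + 36*d^2 - 4*d + 36*w^3 + w^2*(40*d - 32) + w*(-28*d^2 + 4*d - 4)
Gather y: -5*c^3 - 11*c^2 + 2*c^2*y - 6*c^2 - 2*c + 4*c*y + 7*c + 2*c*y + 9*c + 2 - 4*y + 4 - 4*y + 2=-5*c^3 - 17*c^2 + 14*c + y*(2*c^2 + 6*c - 8) + 8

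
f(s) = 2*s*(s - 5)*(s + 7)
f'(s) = 2*s*(s - 5) + 2*s*(s + 7) + 2*(s - 5)*(s + 7) = 6*s^2 + 8*s - 70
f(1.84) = -102.80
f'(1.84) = -34.97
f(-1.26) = 90.55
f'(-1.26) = -70.55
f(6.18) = 192.23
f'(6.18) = 208.59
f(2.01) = -108.30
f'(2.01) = -29.68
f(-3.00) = 192.00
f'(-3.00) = -40.00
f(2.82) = -120.74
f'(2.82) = 0.27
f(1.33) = -81.32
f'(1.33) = -48.75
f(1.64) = -95.22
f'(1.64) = -40.74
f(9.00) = 1152.00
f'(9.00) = 488.00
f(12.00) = 3192.00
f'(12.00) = 890.00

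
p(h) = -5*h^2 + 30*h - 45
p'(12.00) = -90.00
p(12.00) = -405.00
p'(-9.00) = 120.00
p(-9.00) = -720.00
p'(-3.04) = 60.40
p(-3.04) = -182.41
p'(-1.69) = 46.90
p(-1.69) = -109.98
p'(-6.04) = 90.40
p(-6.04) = -408.61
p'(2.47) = 5.30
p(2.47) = -1.40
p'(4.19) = -11.90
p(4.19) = -7.08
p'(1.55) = 14.50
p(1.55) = -10.51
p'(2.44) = 5.60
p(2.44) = -1.57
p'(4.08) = -10.80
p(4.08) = -5.83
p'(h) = 30 - 10*h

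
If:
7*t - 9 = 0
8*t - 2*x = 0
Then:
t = 9/7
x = 36/7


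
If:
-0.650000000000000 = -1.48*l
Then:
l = 0.44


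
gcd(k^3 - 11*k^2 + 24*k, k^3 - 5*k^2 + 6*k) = k^2 - 3*k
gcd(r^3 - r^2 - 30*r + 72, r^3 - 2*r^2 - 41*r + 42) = r + 6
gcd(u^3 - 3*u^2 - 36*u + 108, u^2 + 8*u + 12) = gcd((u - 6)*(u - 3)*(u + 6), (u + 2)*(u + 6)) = u + 6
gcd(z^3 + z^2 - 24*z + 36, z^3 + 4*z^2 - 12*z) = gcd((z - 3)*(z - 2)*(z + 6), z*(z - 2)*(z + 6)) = z^2 + 4*z - 12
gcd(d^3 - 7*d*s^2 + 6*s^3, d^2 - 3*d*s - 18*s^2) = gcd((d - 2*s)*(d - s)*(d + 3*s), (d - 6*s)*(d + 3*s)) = d + 3*s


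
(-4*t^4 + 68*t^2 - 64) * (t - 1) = -4*t^5 + 4*t^4 + 68*t^3 - 68*t^2 - 64*t + 64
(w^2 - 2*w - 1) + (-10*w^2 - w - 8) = -9*w^2 - 3*w - 9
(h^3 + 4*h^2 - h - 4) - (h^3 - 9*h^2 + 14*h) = 13*h^2 - 15*h - 4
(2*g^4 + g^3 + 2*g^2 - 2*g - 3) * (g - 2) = 2*g^5 - 3*g^4 - 6*g^2 + g + 6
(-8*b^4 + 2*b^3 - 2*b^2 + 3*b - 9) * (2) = -16*b^4 + 4*b^3 - 4*b^2 + 6*b - 18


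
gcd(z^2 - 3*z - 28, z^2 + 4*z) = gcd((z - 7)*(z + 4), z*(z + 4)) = z + 4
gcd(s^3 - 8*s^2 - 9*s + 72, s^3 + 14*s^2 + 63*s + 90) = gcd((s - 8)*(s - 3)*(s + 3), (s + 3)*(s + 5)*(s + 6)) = s + 3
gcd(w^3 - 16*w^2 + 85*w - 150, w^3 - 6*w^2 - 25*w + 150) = w^2 - 11*w + 30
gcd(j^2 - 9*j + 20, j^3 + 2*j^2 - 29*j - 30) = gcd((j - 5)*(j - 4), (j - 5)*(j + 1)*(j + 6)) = j - 5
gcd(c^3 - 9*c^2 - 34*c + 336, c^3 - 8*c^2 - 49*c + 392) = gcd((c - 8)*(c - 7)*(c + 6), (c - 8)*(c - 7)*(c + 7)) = c^2 - 15*c + 56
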